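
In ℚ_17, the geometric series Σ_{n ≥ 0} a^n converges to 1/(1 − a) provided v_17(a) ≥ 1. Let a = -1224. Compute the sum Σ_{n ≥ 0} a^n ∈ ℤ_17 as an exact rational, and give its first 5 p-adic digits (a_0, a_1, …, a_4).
Σ a^n = 1/(1 − a) = 1/1225;  first 5 digits = (1, 13, 11, 2, 10)

v_17(a) = 1 ≥ 1, so the series converges in ℤ_17 to 1/(1 − a) = 1/(1 − (-1224)) = 1/1225. Expand this rational in ℤ_17: compute digits iteratively via d_i = x_i mod 17, x_{i+1} = (x_i − d_i)/17. The first 5 digits are (1, 13, 11, 2, 10).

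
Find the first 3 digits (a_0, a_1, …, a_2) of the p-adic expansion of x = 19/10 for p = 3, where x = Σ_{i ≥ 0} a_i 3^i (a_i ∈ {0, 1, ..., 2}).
(a_0, …, a_2) = (1, 0, 1)

v_3(19/10) = 0 (numerator and denominator both coprime to 3), so x ∈ ℤ_3^×. Compute digits iteratively via a_i = x_i mod 3, x_{i+1} = (x_i − a_i)/3, with x_0 = x:
  x_0 = 19/10;  a_0 = 1;  x_1 = (x_0 − 1)/3 = 3/10
  x_1 = 3/10;  a_1 = 0;  x_2 = (x_1 − 0)/3 = 1/10
  x_2 = 1/10;  a_2 = 1;  x_3 = (x_2 − 1)/3 = -3/10
Digits: (1, 0, 1).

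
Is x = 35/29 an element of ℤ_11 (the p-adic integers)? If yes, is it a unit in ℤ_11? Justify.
x ∈ ℤ_11^× (unit); v_11(x) = 0

ℤ_11 = {x ∈ ℚ_11 : v_11(x) ≥ 0} and ℤ_11^× = {x ∈ ℤ_11 : v_11(x) = 0}. Here v_11(35/29) = v_11(num) − v_11(den) = 0; compare against these criteria.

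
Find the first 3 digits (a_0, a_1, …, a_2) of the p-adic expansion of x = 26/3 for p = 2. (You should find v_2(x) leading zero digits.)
(a_0, …, a_2) = (0, 1, 1)

v_2(26/3) = 1, so a_0 = ... = a_0 = 0. Factor out: x = 2^1 · u with u = 13/3 a unit in ℤ_2. Expand u iteratively via a_{v+i} = u_i mod 2, u_{i+1} = (u_i − a_{v+i})/2:
  u_0 = 13/3;  a_1 = 1;  u_1 = (u_0 − 1)/2 = 5/3
  u_1 = 5/3;  a_2 = 1;  u_2 = (u_1 − 1)/2 = 1/3
Digits: (0, 1, 1).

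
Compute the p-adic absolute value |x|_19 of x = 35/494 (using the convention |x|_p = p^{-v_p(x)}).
|35/494|_19 = 19

Step 1 — compute v_19(x) by factoring powers of 19 out of the numerator and denominator: v_19(35/494) = -1. Step 2 — apply |x|_p = p^{-v_p(x)} = 19^{1} = 19.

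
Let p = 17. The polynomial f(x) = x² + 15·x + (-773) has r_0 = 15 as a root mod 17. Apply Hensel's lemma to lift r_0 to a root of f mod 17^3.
r_2 = 1647 (mod 4913)

Hensel: r_{i+1} = r_i − f(r_i)·(f′(r_i))^{-1} mod 17^{i+2}, f′(x) = 2x + 15. Iterate:
  r_0 = 15 (mod 17)
  r_1 = 202 (mod 289)
  r_2 = 1647 (mod 4913)
Final: r = 1647 satisfies f(r) ≡ 0 mod 17^3.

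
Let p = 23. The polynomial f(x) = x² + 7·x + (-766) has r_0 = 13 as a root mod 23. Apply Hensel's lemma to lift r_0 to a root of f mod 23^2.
r_1 = 381 (mod 529)

Hensel: r_{i+1} = r_i − f(r_i)·(f′(r_i))^{-1} mod 23^{i+2}, f′(x) = 2x + 7. Iterate:
  r_0 = 13 (mod 23)
  r_1 = 381 (mod 529)
Final: r = 381 satisfies f(r) ≡ 0 mod 23^2.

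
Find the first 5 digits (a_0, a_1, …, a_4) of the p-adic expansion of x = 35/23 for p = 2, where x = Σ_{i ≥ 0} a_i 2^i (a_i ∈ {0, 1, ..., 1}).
(a_0, …, a_4) = (1, 0, 1, 0, 1)

v_2(35/23) = 0 (numerator and denominator both coprime to 2), so x ∈ ℤ_2^×. Compute digits iteratively via a_i = x_i mod 2, x_{i+1} = (x_i − a_i)/2, with x_0 = x:
  x_0 = 35/23;  a_0 = 1;  x_1 = (x_0 − 1)/2 = 6/23
  x_1 = 6/23;  a_1 = 0;  x_2 = (x_1 − 0)/2 = 3/23
  x_2 = 3/23;  a_2 = 1;  x_3 = (x_2 − 1)/2 = -10/23
  x_3 = -10/23;  a_3 = 0;  x_4 = (x_3 − 0)/2 = -5/23
  x_4 = -5/23;  a_4 = 1;  x_5 = (x_4 − 1)/2 = -14/23
Digits: (1, 0, 1, 0, 1).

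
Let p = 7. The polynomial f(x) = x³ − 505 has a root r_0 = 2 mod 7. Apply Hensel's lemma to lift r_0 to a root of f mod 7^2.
r_1 = 23 (mod 49)

Hensel: r_{i+1} = r_i − f(r_i)/f′(r_i) mod 7^{i+2}, where f′(x) = 3x². Iterate:
  r_0 = 2 (mod 7)
  r_1 = 23 (mod 49)
Final: r = 23 with f(r) ≡ 0 mod 7^2.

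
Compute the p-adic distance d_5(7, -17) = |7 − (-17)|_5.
d_5(7, -17) = 1

Step 1 — x − y = 7 − (-17) = 24. Step 2 — v_5(24) = 0 (factor: 24 = (5^0 · 24); the sign does not affect v_p). Step 3 — |x − y|_5 = 5^{0} = 1.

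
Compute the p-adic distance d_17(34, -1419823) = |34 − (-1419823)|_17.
d_17(34, -1419823) = 1/1419857

Step 1 — x − y = 34 − (-1419823) = 1419857. Step 2 — v_17(1419857) = 5 (factor: 1419857 = (17^5 · 1); the sign does not affect v_p). Step 3 — |x − y|_17 = 17^{-5} = 1/1419857.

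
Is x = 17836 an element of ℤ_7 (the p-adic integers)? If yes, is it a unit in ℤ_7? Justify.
x ∈ ℤ_7 but not a unit; v_7(x) = 3 > 0

ℤ_7 = {x ∈ ℚ_7 : v_7(x) ≥ 0} and ℤ_7^× = {x ∈ ℤ_7 : v_7(x) = 0}. Here v_7(17836) = v_7(num) − v_7(den) = 3; compare against these criteria.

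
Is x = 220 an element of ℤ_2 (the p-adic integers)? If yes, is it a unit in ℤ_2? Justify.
x ∈ ℤ_2 but not a unit; v_2(x) = 2 > 0

ℤ_2 = {x ∈ ℚ_2 : v_2(x) ≥ 0} and ℤ_2^× = {x ∈ ℤ_2 : v_2(x) = 0}. Here v_2(220) = v_2(num) − v_2(den) = 2; compare against these criteria.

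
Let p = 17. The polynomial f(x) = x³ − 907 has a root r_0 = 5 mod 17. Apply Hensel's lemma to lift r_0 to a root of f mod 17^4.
r_3 = 62871 (mod 83521)

Hensel: r_{i+1} = r_i − f(r_i)/f′(r_i) mod 17^{i+2}, where f′(x) = 3x². Iterate:
  r_0 = 5 (mod 17)
  r_1 = 158 (mod 289)
  r_2 = 3915 (mod 4913)
  r_3 = 62871 (mod 83521)
Final: r = 62871 with f(r) ≡ 0 mod 17^4.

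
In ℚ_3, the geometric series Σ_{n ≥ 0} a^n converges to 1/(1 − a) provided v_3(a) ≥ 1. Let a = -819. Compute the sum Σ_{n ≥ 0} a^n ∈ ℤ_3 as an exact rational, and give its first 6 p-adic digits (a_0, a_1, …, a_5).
Σ a^n = 1/(1 − a) = 1/820;  first 6 digits = (1, 0, 2, 2, 2, 2)

v_3(a) = 2 ≥ 1, so the series converges in ℤ_3 to 1/(1 − a) = 1/(1 − (-819)) = 1/820. Expand this rational in ℤ_3: compute digits iteratively via d_i = x_i mod 3, x_{i+1} = (x_i − d_i)/3. The first 6 digits are (1, 0, 2, 2, 2, 2).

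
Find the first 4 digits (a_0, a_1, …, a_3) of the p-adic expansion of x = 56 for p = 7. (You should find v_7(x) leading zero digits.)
(a_0, …, a_3) = (0, 1, 1, 0)

v_7(56) = 1, so a_0 = ... = a_0 = 0. Factor out: x = 7^1 · u with u = 8 a unit in ℤ_7. Expand u iteratively via a_{v+i} = u_i mod 7, u_{i+1} = (u_i − a_{v+i})/7:
  u_0 = 8;  a_1 = 1;  u_1 = (u_0 − 1)/7 = 1
  u_1 = 1;  a_2 = 1;  u_2 = (u_1 − 1)/7 = 0
  u_2 = 0;  a_3 = 0;  u_3 = (u_2 − 0)/7 = 0
Digits: (0, 1, 1, 0).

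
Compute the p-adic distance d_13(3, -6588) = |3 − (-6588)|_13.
d_13(3, -6588) = 1/2197

Step 1 — x − y = 3 − (-6588) = 6591. Step 2 — v_13(6591) = 3 (factor: 6591 = (13^3 · 3); the sign does not affect v_p). Step 3 — |x − y|_13 = 13^{-3} = 1/2197.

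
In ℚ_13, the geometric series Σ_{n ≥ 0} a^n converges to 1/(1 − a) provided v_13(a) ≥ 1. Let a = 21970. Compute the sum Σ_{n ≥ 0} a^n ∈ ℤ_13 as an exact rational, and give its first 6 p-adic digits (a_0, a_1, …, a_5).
Σ a^n = 1/(1 − a) = -1/21969;  first 6 digits = (1, 0, 0, 10, 0, 0)

v_13(a) = 3 ≥ 1, so the series converges in ℤ_13 to 1/(1 − a) = 1/(1 − 21970) = -1/21969. Expand this rational in ℤ_13: compute digits iteratively via d_i = x_i mod 13, x_{i+1} = (x_i − d_i)/13. The first 6 digits are (1, 0, 0, 10, 0, 0).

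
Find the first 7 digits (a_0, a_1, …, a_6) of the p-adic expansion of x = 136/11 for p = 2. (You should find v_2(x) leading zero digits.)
(a_0, …, a_6) = (0, 0, 0, 1, 1, 0, 0)

v_2(136/11) = 3, so a_0 = ... = a_2 = 0. Factor out: x = 2^3 · u with u = 17/11 a unit in ℤ_2. Expand u iteratively via a_{v+i} = u_i mod 2, u_{i+1} = (u_i − a_{v+i})/2:
  u_0 = 17/11;  a_3 = 1;  u_1 = (u_0 − 1)/2 = 3/11
  u_1 = 3/11;  a_4 = 1;  u_2 = (u_1 − 1)/2 = -4/11
  u_2 = -4/11;  a_5 = 0;  u_3 = (u_2 − 0)/2 = -2/11
  u_3 = -2/11;  a_6 = 0;  u_4 = (u_3 − 0)/2 = -1/11
Digits: (0, 0, 0, 1, 1, 0, 0).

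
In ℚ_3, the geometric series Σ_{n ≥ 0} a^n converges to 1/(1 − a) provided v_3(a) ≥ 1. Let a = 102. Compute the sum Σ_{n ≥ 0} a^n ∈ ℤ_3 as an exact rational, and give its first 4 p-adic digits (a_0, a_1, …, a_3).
Σ a^n = 1/(1 − a) = -1/101;  first 4 digits = (1, 1, 0, 0)

v_3(a) = 1 ≥ 1, so the series converges in ℤ_3 to 1/(1 − a) = 1/(1 − 102) = -1/101. Expand this rational in ℤ_3: compute digits iteratively via d_i = x_i mod 3, x_{i+1} = (x_i − d_i)/3. The first 4 digits are (1, 1, 0, 0).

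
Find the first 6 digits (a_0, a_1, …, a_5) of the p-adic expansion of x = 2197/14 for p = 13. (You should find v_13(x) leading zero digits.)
(a_0, …, a_5) = (0, 0, 0, 1, 12, 0)

v_13(2197/14) = 3, so a_0 = ... = a_2 = 0. Factor out: x = 13^3 · u with u = 1/14 a unit in ℤ_13. Expand u iteratively via a_{v+i} = u_i mod 13, u_{i+1} = (u_i − a_{v+i})/13:
  u_0 = 1/14;  a_3 = 1;  u_1 = (u_0 − 1)/13 = -1/14
  u_1 = -1/14;  a_4 = 12;  u_2 = (u_1 − 12)/13 = -13/14
  u_2 = -13/14;  a_5 = 0;  u_3 = (u_2 − 0)/13 = -1/14
Digits: (0, 0, 0, 1, 12, 0).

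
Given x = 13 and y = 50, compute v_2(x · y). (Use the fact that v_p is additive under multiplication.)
v_2(650) = 1

v_p(x) = 0 (factor: 13 = 2^0 · 13); v_p(y) = 1 (factor: 50 = 2^1 · 25). Additivity: v_p(xy) = v_p(x) + v_p(y) = 0 + 1 = 1. (Direct check: xy = 650 = 2^1 · (325).)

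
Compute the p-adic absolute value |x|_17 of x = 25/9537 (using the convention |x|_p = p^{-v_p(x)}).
|25/9537|_17 = 289

Step 1 — compute v_17(x) by factoring powers of 17 out of the numerator and denominator: v_17(25/9537) = -2. Step 2 — apply |x|_p = p^{-v_p(x)} = 17^{2} = 289.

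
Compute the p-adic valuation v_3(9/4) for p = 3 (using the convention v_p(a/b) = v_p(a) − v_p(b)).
v_3(9/4) = 2

Factor powers of 3 from the numerator and denominator of the reduced fraction: 9 = 3^2 · 1 and 4 = 3^0 · 4. Apply v_p(a/b) = v_p(a) − v_p(b): v_3(9/4) = 2 − 0 = 2.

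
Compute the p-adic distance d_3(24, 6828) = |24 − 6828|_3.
d_3(24, 6828) = 1/243

Step 1 — x − y = 24 − 6828 = -6804. Step 2 — v_3(-6804) = 5 (factor: -6804 = −(3^5 · 28); the sign does not affect v_p). Step 3 — |x − y|_3 = 3^{-5} = 1/243.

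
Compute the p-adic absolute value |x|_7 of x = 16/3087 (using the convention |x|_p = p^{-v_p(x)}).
|16/3087|_7 = 343

Step 1 — compute v_7(x) by factoring powers of 7 out of the numerator and denominator: v_7(16/3087) = -3. Step 2 — apply |x|_p = p^{-v_p(x)} = 7^{3} = 343.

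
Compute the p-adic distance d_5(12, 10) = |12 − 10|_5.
d_5(12, 10) = 1

Step 1 — x − y = 12 − 10 = 2. Step 2 — v_5(2) = 0 (factor: 2 = (5^0 · 2); the sign does not affect v_p). Step 3 — |x − y|_5 = 5^{0} = 1.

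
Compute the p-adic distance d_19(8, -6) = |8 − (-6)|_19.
d_19(8, -6) = 1

Step 1 — x − y = 8 − (-6) = 14. Step 2 — v_19(14) = 0 (factor: 14 = (19^0 · 14); the sign does not affect v_p). Step 3 — |x − y|_19 = 19^{0} = 1.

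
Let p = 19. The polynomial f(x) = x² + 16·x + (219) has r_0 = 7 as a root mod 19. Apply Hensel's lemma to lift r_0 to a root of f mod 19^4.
r_3 = 24783 (mod 130321)

Hensel: r_{i+1} = r_i − f(r_i)·(f′(r_i))^{-1} mod 19^{i+2}, f′(x) = 2x + 16. Iterate:
  r_0 = 7 (mod 19)
  r_1 = 235 (mod 361)
  r_2 = 4206 (mod 6859)
  r_3 = 24783 (mod 130321)
Final: r = 24783 satisfies f(r) ≡ 0 mod 19^4.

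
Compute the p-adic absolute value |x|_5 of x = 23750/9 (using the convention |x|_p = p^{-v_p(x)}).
|23750/9|_5 = 1/625

Step 1 — compute v_5(x) by factoring powers of 5 out of the numerator and denominator: v_5(23750/9) = 4. Step 2 — apply |x|_p = p^{-v_p(x)} = 5^{-4} = 1/625.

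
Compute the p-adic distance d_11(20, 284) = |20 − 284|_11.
d_11(20, 284) = 1/11

Step 1 — x − y = 20 − 284 = -264. Step 2 — v_11(-264) = 1 (factor: -264 = −(11^1 · 24); the sign does not affect v_p). Step 3 — |x − y|_11 = 11^{-1} = 1/11.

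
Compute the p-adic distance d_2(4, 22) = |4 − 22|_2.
d_2(4, 22) = 1/2

Step 1 — x − y = 4 − 22 = -18. Step 2 — v_2(-18) = 1 (factor: -18 = −(2^1 · 9); the sign does not affect v_p). Step 3 — |x − y|_2 = 2^{-1} = 1/2.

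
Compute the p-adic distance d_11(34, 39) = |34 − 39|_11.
d_11(34, 39) = 1

Step 1 — x − y = 34 − 39 = -5. Step 2 — v_11(-5) = 0 (factor: -5 = −(11^0 · 5); the sign does not affect v_p). Step 3 — |x − y|_11 = 11^{0} = 1.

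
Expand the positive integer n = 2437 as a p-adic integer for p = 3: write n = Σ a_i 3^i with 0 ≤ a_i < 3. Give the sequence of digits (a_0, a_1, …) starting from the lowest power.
(a_0, a_1, …) = (1, 2, 0, 0, 0, 1, 0, 1)

Repeated division by 3 gives the digits low-to-high: 2437 = 1 + 2·3^1 + 1·3^5 + 1·3^7. Digit sequence: (1, 2, 0, 0, 0, 1, 0, 1).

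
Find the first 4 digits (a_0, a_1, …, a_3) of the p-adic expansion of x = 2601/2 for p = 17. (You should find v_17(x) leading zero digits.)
(a_0, …, a_3) = (0, 0, 13, 8)

v_17(2601/2) = 2, so a_0 = ... = a_1 = 0. Factor out: x = 17^2 · u with u = 9/2 a unit in ℤ_17. Expand u iteratively via a_{v+i} = u_i mod 17, u_{i+1} = (u_i − a_{v+i})/17:
  u_0 = 9/2;  a_2 = 13;  u_1 = (u_0 − 13)/17 = -1/2
  u_1 = -1/2;  a_3 = 8;  u_2 = (u_1 − 8)/17 = -1/2
Digits: (0, 0, 13, 8).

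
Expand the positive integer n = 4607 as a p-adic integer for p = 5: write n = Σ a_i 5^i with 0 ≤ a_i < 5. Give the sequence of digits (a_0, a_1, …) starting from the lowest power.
(a_0, a_1, …) = (2, 1, 4, 1, 2, 1)

Repeated division by 5 gives the digits low-to-high: 4607 = 2 + 1·5^1 + 4·5^2 + 1·5^3 + 2·5^4 + 1·5^5. Digit sequence: (2, 1, 4, 1, 2, 1).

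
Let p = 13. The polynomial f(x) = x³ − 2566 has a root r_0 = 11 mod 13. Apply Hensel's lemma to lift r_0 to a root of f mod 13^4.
r_3 = 16352 (mod 28561)

Hensel: r_{i+1} = r_i − f(r_i)/f′(r_i) mod 13^{i+2}, where f′(x) = 3x². Iterate:
  r_0 = 11 (mod 13)
  r_1 = 128 (mod 169)
  r_2 = 973 (mod 2197)
  r_3 = 16352 (mod 28561)
Final: r = 16352 with f(r) ≡ 0 mod 13^4.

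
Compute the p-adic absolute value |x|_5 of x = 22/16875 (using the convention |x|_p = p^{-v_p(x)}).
|22/16875|_5 = 625

Step 1 — compute v_5(x) by factoring powers of 5 out of the numerator and denominator: v_5(22/16875) = -4. Step 2 — apply |x|_p = p^{-v_p(x)} = 5^{4} = 625.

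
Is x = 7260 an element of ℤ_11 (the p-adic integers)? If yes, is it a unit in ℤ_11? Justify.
x ∈ ℤ_11 but not a unit; v_11(x) = 2 > 0

ℤ_11 = {x ∈ ℚ_11 : v_11(x) ≥ 0} and ℤ_11^× = {x ∈ ℤ_11 : v_11(x) = 0}. Here v_11(7260) = v_11(num) − v_11(den) = 2; compare against these criteria.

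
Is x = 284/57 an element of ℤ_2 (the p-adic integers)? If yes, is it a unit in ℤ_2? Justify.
x ∈ ℤ_2 but not a unit; v_2(x) = 2 > 0

ℤ_2 = {x ∈ ℚ_2 : v_2(x) ≥ 0} and ℤ_2^× = {x ∈ ℤ_2 : v_2(x) = 0}. Here v_2(284/57) = v_2(num) − v_2(den) = 2; compare against these criteria.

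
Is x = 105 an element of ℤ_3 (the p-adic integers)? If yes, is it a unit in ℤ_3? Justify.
x ∈ ℤ_3 but not a unit; v_3(x) = 1 > 0

ℤ_3 = {x ∈ ℚ_3 : v_3(x) ≥ 0} and ℤ_3^× = {x ∈ ℤ_3 : v_3(x) = 0}. Here v_3(105) = v_3(num) − v_3(den) = 1; compare against these criteria.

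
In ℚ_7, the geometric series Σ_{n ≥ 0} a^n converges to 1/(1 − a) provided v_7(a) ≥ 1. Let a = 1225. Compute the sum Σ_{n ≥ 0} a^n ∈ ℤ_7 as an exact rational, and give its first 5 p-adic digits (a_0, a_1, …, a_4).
Σ a^n = 1/(1 − a) = -1/1224;  first 5 digits = (1, 0, 4, 3, 2)

v_7(a) = 2 ≥ 1, so the series converges in ℤ_7 to 1/(1 − a) = 1/(1 − 1225) = -1/1224. Expand this rational in ℤ_7: compute digits iteratively via d_i = x_i mod 7, x_{i+1} = (x_i − d_i)/7. The first 5 digits are (1, 0, 4, 3, 2).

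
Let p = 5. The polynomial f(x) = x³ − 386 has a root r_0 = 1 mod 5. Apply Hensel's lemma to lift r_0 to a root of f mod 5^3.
r_2 = 21 (mod 125)

Hensel: r_{i+1} = r_i − f(r_i)/f′(r_i) mod 5^{i+2}, where f′(x) = 3x². Iterate:
  r_0 = 1 (mod 5)
  r_1 = 21 (mod 25)
  r_2 = 21 (mod 125)
Final: r = 21 with f(r) ≡ 0 mod 5^3.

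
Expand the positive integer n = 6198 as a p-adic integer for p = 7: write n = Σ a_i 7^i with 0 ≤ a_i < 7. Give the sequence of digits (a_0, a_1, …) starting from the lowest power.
(a_0, a_1, …) = (3, 3, 0, 4, 2)

Repeated division by 7 gives the digits low-to-high: 6198 = 3 + 3·7^1 + 4·7^3 + 2·7^4. Digit sequence: (3, 3, 0, 4, 2).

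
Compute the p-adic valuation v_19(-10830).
v_19(-10830) = 2

v_19(n) is the largest exponent k such that 19^k divides n. Factor out: -10830 = -19^2 · 30. (Sign doesn't affect v_p.) So v_19(-10830) = 2.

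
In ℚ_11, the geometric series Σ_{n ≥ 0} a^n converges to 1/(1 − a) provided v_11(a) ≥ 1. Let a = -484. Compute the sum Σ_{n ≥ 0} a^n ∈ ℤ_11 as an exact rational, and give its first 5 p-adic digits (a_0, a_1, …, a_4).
Σ a^n = 1/(1 − a) = 1/485;  first 5 digits = (1, 0, 7, 10, 4)

v_11(a) = 2 ≥ 1, so the series converges in ℤ_11 to 1/(1 − a) = 1/(1 − (-484)) = 1/485. Expand this rational in ℤ_11: compute digits iteratively via d_i = x_i mod 11, x_{i+1} = (x_i − d_i)/11. The first 5 digits are (1, 0, 7, 10, 4).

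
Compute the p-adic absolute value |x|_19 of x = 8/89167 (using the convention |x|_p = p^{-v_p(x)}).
|8/89167|_19 = 6859

Step 1 — compute v_19(x) by factoring powers of 19 out of the numerator and denominator: v_19(8/89167) = -3. Step 2 — apply |x|_p = p^{-v_p(x)} = 19^{3} = 6859.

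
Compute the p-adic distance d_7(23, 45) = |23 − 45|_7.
d_7(23, 45) = 1

Step 1 — x − y = 23 − 45 = -22. Step 2 — v_7(-22) = 0 (factor: -22 = −(7^0 · 22); the sign does not affect v_p). Step 3 — |x − y|_7 = 7^{0} = 1.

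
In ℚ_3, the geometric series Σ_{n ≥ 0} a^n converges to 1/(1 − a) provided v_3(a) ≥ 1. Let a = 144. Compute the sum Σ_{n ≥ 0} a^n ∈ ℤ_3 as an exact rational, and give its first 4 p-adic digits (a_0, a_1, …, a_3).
Σ a^n = 1/(1 − a) = -1/143;  first 4 digits = (1, 0, 1, 2)

v_3(a) = 2 ≥ 1, so the series converges in ℤ_3 to 1/(1 − a) = 1/(1 − 144) = -1/143. Expand this rational in ℤ_3: compute digits iteratively via d_i = x_i mod 3, x_{i+1} = (x_i − d_i)/3. The first 4 digits are (1, 0, 1, 2).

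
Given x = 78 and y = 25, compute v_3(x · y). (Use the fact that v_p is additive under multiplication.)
v_3(1950) = 1

v_p(x) = 1 (factor: 78 = 3^1 · 26); v_p(y) = 0 (factor: 25 = 3^0 · 25). Additivity: v_p(xy) = v_p(x) + v_p(y) = 1 + 0 = 1. (Direct check: xy = 1950 = 3^1 · (650).)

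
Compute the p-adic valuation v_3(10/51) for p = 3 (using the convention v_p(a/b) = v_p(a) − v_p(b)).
v_3(10/51) = -1

Factor powers of 3 from the numerator and denominator of the reduced fraction: 10 = 3^0 · 10 and 51 = 3^1 · 17. Apply v_p(a/b) = v_p(a) − v_p(b): v_3(10/51) = 0 − 1 = -1.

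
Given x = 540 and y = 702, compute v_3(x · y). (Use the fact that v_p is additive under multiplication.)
v_3(379080) = 6

v_p(x) = 3 (factor: 540 = 3^3 · 20); v_p(y) = 3 (factor: 702 = 3^3 · 26). Additivity: v_p(xy) = v_p(x) + v_p(y) = 3 + 3 = 6. (Direct check: xy = 379080 = 3^6 · (520).)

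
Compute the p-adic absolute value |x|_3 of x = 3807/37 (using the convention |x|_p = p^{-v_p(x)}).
|3807/37|_3 = 1/81

Step 1 — compute v_3(x) by factoring powers of 3 out of the numerator and denominator: v_3(3807/37) = 4. Step 2 — apply |x|_p = p^{-v_p(x)} = 3^{-4} = 1/81.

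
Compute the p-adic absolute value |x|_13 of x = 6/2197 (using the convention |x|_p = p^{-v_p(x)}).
|6/2197|_13 = 2197

Step 1 — compute v_13(x) by factoring powers of 13 out of the numerator and denominator: v_13(6/2197) = -3. Step 2 — apply |x|_p = p^{-v_p(x)} = 13^{3} = 2197.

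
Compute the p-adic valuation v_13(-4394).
v_13(-4394) = 3

v_13(n) is the largest exponent k such that 13^k divides n. Factor out: -4394 = -13^3 · 2. (Sign doesn't affect v_p.) So v_13(-4394) = 3.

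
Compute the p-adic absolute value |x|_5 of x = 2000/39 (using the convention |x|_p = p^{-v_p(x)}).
|2000/39|_5 = 1/125

Step 1 — compute v_5(x) by factoring powers of 5 out of the numerator and denominator: v_5(2000/39) = 3. Step 2 — apply |x|_p = p^{-v_p(x)} = 5^{-3} = 1/125.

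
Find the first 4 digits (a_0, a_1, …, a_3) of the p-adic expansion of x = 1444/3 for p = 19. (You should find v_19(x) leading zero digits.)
(a_0, …, a_3) = (0, 0, 14, 12)

v_19(1444/3) = 2, so a_0 = ... = a_1 = 0. Factor out: x = 19^2 · u with u = 4/3 a unit in ℤ_19. Expand u iteratively via a_{v+i} = u_i mod 19, u_{i+1} = (u_i − a_{v+i})/19:
  u_0 = 4/3;  a_2 = 14;  u_1 = (u_0 − 14)/19 = -2/3
  u_1 = -2/3;  a_3 = 12;  u_2 = (u_1 − 12)/19 = -2/3
Digits: (0, 0, 14, 12).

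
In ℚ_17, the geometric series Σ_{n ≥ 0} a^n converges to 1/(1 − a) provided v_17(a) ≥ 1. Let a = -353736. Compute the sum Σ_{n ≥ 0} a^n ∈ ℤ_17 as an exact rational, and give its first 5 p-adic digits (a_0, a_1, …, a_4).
Σ a^n = 1/(1 − a) = 1/353737;  first 5 digits = (1, 0, 0, 13, 12)

v_17(a) = 3 ≥ 1, so the series converges in ℤ_17 to 1/(1 − a) = 1/(1 − (-353736)) = 1/353737. Expand this rational in ℤ_17: compute digits iteratively via d_i = x_i mod 17, x_{i+1} = (x_i − d_i)/17. The first 5 digits are (1, 0, 0, 13, 12).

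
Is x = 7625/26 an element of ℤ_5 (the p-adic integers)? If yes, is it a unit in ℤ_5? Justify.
x ∈ ℤ_5 but not a unit; v_5(x) = 3 > 0

ℤ_5 = {x ∈ ℚ_5 : v_5(x) ≥ 0} and ℤ_5^× = {x ∈ ℤ_5 : v_5(x) = 0}. Here v_5(7625/26) = v_5(num) − v_5(den) = 3; compare against these criteria.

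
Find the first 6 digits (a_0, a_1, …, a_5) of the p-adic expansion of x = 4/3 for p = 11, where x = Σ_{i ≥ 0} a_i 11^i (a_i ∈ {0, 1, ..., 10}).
(a_0, …, a_5) = (5, 7, 3, 7, 3, 7)

v_11(4/3) = 0 (numerator and denominator both coprime to 11), so x ∈ ℤ_11^×. Compute digits iteratively via a_i = x_i mod 11, x_{i+1} = (x_i − a_i)/11, with x_0 = x:
  x_0 = 4/3;  a_0 = 5;  x_1 = (x_0 − 5)/11 = -1/3
  x_1 = -1/3;  a_1 = 7;  x_2 = (x_1 − 7)/11 = -2/3
  x_2 = -2/3;  a_2 = 3;  x_3 = (x_2 − 3)/11 = -1/3
  x_3 = -1/3;  a_3 = 7;  x_4 = (x_3 − 7)/11 = -2/3
  x_4 = -2/3;  a_4 = 3;  x_5 = (x_4 − 3)/11 = -1/3
  x_5 = -1/3;  a_5 = 7;  x_6 = (x_5 − 7)/11 = -2/3
Digits: (5, 7, 3, 7, 3, 7).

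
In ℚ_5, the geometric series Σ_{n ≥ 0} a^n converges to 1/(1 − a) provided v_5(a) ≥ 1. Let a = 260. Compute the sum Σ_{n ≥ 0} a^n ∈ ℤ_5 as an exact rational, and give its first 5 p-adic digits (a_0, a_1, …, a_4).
Σ a^n = 1/(1 − a) = -1/259;  first 5 digits = (1, 2, 4, 0, 1)

v_5(a) = 1 ≥ 1, so the series converges in ℤ_5 to 1/(1 − a) = 1/(1 − 260) = -1/259. Expand this rational in ℤ_5: compute digits iteratively via d_i = x_i mod 5, x_{i+1} = (x_i − d_i)/5. The first 5 digits are (1, 2, 4, 0, 1).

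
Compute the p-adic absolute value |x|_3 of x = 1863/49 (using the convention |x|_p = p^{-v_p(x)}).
|1863/49|_3 = 1/81

Step 1 — compute v_3(x) by factoring powers of 3 out of the numerator and denominator: v_3(1863/49) = 4. Step 2 — apply |x|_p = p^{-v_p(x)} = 3^{-4} = 1/81.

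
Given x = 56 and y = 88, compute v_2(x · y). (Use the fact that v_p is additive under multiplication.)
v_2(4928) = 6

v_p(x) = 3 (factor: 56 = 2^3 · 7); v_p(y) = 3 (factor: 88 = 2^3 · 11). Additivity: v_p(xy) = v_p(x) + v_p(y) = 3 + 3 = 6. (Direct check: xy = 4928 = 2^6 · (77).)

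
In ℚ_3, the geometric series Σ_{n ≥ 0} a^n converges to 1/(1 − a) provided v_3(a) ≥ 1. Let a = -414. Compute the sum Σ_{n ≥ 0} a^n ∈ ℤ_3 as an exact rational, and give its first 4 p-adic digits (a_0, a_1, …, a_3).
Σ a^n = 1/(1 − a) = 1/415;  first 4 digits = (1, 0, 2, 2)

v_3(a) = 2 ≥ 1, so the series converges in ℤ_3 to 1/(1 − a) = 1/(1 − (-414)) = 1/415. Expand this rational in ℤ_3: compute digits iteratively via d_i = x_i mod 3, x_{i+1} = (x_i − d_i)/3. The first 4 digits are (1, 0, 2, 2).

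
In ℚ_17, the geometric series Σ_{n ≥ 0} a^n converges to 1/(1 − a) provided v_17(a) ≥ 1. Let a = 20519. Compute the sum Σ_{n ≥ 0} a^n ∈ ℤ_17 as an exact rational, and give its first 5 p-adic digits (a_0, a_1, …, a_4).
Σ a^n = 1/(1 − a) = -1/20518;  first 5 digits = (1, 0, 3, 4, 9)

v_17(a) = 2 ≥ 1, so the series converges in ℤ_17 to 1/(1 − a) = 1/(1 − 20519) = -1/20518. Expand this rational in ℤ_17: compute digits iteratively via d_i = x_i mod 17, x_{i+1} = (x_i − d_i)/17. The first 5 digits are (1, 0, 3, 4, 9).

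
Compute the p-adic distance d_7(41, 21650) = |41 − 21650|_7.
d_7(41, 21650) = 1/2401

Step 1 — x − y = 41 − 21650 = -21609. Step 2 — v_7(-21609) = 4 (factor: -21609 = −(7^4 · 9); the sign does not affect v_p). Step 3 — |x − y|_7 = 7^{-4} = 1/2401.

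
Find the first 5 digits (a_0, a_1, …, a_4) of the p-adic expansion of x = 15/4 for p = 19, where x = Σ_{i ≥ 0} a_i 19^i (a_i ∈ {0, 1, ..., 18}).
(a_0, …, a_4) = (18, 4, 14, 4, 14)

v_19(15/4) = 0 (numerator and denominator both coprime to 19), so x ∈ ℤ_19^×. Compute digits iteratively via a_i = x_i mod 19, x_{i+1} = (x_i − a_i)/19, with x_0 = x:
  x_0 = 15/4;  a_0 = 18;  x_1 = (x_0 − 18)/19 = -3/4
  x_1 = -3/4;  a_1 = 4;  x_2 = (x_1 − 4)/19 = -1/4
  x_2 = -1/4;  a_2 = 14;  x_3 = (x_2 − 14)/19 = -3/4
  x_3 = -3/4;  a_3 = 4;  x_4 = (x_3 − 4)/19 = -1/4
  x_4 = -1/4;  a_4 = 14;  x_5 = (x_4 − 14)/19 = -3/4
Digits: (18, 4, 14, 4, 14).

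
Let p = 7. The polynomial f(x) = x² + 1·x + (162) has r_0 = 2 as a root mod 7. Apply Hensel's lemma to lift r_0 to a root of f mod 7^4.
r_3 = 2193 (mod 2401)

Hensel: r_{i+1} = r_i − f(r_i)·(f′(r_i))^{-1} mod 7^{i+2}, f′(x) = 2x + 1. Iterate:
  r_0 = 2 (mod 7)
  r_1 = 37 (mod 49)
  r_2 = 135 (mod 343)
  r_3 = 2193 (mod 2401)
Final: r = 2193 satisfies f(r) ≡ 0 mod 7^4.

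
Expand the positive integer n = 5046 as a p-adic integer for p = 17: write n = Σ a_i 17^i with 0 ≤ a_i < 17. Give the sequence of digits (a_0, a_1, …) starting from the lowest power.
(a_0, a_1, …) = (14, 7, 0, 1)

Repeated division by 17 gives the digits low-to-high: 5046 = 14 + 7·17^1 + 1·17^3. Digit sequence: (14, 7, 0, 1).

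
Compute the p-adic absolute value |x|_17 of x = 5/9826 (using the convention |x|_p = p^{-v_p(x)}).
|5/9826|_17 = 4913

Step 1 — compute v_17(x) by factoring powers of 17 out of the numerator and denominator: v_17(5/9826) = -3. Step 2 — apply |x|_p = p^{-v_p(x)} = 17^{3} = 4913.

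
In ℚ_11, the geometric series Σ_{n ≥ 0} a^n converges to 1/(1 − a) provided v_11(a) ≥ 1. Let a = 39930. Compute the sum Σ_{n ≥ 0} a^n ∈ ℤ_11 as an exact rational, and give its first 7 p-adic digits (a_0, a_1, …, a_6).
Σ a^n = 1/(1 − a) = -1/39929;  first 7 digits = (1, 0, 0, 8, 2, 0, 9)

v_11(a) = 3 ≥ 1, so the series converges in ℤ_11 to 1/(1 − a) = 1/(1 − 39930) = -1/39929. Expand this rational in ℤ_11: compute digits iteratively via d_i = x_i mod 11, x_{i+1} = (x_i − d_i)/11. The first 7 digits are (1, 0, 0, 8, 2, 0, 9).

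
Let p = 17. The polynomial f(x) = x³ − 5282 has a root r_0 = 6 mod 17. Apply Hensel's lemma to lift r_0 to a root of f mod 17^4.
r_3 = 65201 (mod 83521)

Hensel: r_{i+1} = r_i − f(r_i)/f′(r_i) mod 17^{i+2}, where f′(x) = 3x². Iterate:
  r_0 = 6 (mod 17)
  r_1 = 176 (mod 289)
  r_2 = 1332 (mod 4913)
  r_3 = 65201 (mod 83521)
Final: r = 65201 with f(r) ≡ 0 mod 17^4.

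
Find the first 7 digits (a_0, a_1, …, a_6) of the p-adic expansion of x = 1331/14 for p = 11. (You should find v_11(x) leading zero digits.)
(a_0, …, a_6) = (0, 0, 0, 4, 2, 10, 3)

v_11(1331/14) = 3, so a_0 = ... = a_2 = 0. Factor out: x = 11^3 · u with u = 1/14 a unit in ℤ_11. Expand u iteratively via a_{v+i} = u_i mod 11, u_{i+1} = (u_i − a_{v+i})/11:
  u_0 = 1/14;  a_3 = 4;  u_1 = (u_0 − 4)/11 = -5/14
  u_1 = -5/14;  a_4 = 2;  u_2 = (u_1 − 2)/11 = -3/14
  u_2 = -3/14;  a_5 = 10;  u_3 = (u_2 − 10)/11 = -13/14
  u_3 = -13/14;  a_6 = 3;  u_4 = (u_3 − 3)/11 = -5/14
Digits: (0, 0, 0, 4, 2, 10, 3).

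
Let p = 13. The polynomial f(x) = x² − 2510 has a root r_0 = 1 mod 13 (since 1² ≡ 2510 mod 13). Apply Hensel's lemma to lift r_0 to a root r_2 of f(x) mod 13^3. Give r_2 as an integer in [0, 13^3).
r_2 = 1171 (mod 2197)

Hensel's recurrence: r_{i+1} = r_i − f(r_i)·(f′(r_i))^{-1} mod 13^{i+2}, with f′(x) = 2x. Iterate:
  r_0 = 1 (mod 13)
  r_1 = 157 (mod 169)
  r_2 = 1171 (mod 2197)
Final: r_2 = 1171, and one checks f(r_2) ≡ 0 mod 13^3.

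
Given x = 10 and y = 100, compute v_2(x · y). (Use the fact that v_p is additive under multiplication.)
v_2(1000) = 3

v_p(x) = 1 (factor: 10 = 2^1 · 5); v_p(y) = 2 (factor: 100 = 2^2 · 25). Additivity: v_p(xy) = v_p(x) + v_p(y) = 1 + 2 = 3. (Direct check: xy = 1000 = 2^3 · (125).)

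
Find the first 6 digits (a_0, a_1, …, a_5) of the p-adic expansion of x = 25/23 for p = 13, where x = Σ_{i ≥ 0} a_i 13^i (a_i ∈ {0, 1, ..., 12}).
(a_0, …, a_5) = (9, 9, 10, 2, 6, 8)

v_13(25/23) = 0 (numerator and denominator both coprime to 13), so x ∈ ℤ_13^×. Compute digits iteratively via a_i = x_i mod 13, x_{i+1} = (x_i − a_i)/13, with x_0 = x:
  x_0 = 25/23;  a_0 = 9;  x_1 = (x_0 − 9)/13 = -14/23
  x_1 = -14/23;  a_1 = 9;  x_2 = (x_1 − 9)/13 = -17/23
  x_2 = -17/23;  a_2 = 10;  x_3 = (x_2 − 10)/13 = -19/23
  x_3 = -19/23;  a_3 = 2;  x_4 = (x_3 − 2)/13 = -5/23
  x_4 = -5/23;  a_4 = 6;  x_5 = (x_4 − 6)/13 = -11/23
  x_5 = -11/23;  a_5 = 8;  x_6 = (x_5 − 8)/13 = -15/23
Digits: (9, 9, 10, 2, 6, 8).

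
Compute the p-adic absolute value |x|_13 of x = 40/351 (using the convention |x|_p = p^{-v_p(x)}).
|40/351|_13 = 13

Step 1 — compute v_13(x) by factoring powers of 13 out of the numerator and denominator: v_13(40/351) = -1. Step 2 — apply |x|_p = p^{-v_p(x)} = 13^{1} = 13.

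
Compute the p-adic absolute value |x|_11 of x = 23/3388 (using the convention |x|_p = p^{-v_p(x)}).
|23/3388|_11 = 121

Step 1 — compute v_11(x) by factoring powers of 11 out of the numerator and denominator: v_11(23/3388) = -2. Step 2 — apply |x|_p = p^{-v_p(x)} = 11^{2} = 121.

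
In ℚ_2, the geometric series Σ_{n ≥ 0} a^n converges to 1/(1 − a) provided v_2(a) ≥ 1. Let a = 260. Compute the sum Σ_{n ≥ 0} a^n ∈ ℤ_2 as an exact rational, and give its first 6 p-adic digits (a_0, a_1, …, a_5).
Σ a^n = 1/(1 − a) = -1/259;  first 6 digits = (1, 0, 1, 0, 1, 0)

v_2(a) = 2 ≥ 1, so the series converges in ℤ_2 to 1/(1 − a) = 1/(1 − 260) = -1/259. Expand this rational in ℤ_2: compute digits iteratively via d_i = x_i mod 2, x_{i+1} = (x_i − d_i)/2. The first 6 digits are (1, 0, 1, 0, 1, 0).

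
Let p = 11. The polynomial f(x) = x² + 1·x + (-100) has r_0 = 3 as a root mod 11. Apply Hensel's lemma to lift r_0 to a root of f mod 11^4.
r_3 = 8693 (mod 14641)

Hensel: r_{i+1} = r_i − f(r_i)·(f′(r_i))^{-1} mod 11^{i+2}, f′(x) = 2x + 1. Iterate:
  r_0 = 3 (mod 11)
  r_1 = 102 (mod 121)
  r_2 = 707 (mod 1331)
  r_3 = 8693 (mod 14641)
Final: r = 8693 satisfies f(r) ≡ 0 mod 11^4.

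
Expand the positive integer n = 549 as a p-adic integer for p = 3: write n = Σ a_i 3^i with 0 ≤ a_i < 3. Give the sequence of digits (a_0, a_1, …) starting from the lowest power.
(a_0, a_1, …) = (0, 0, 1, 2, 0, 2)

Repeated division by 3 gives the digits low-to-high: 549 = 1·3^2 + 2·3^3 + 2·3^5. Digit sequence: (0, 0, 1, 2, 0, 2).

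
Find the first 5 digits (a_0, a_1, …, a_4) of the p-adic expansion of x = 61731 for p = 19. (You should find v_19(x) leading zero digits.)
(a_0, …, a_4) = (0, 0, 0, 9, 0)

v_19(61731) = 3, so a_0 = ... = a_2 = 0. Factor out: x = 19^3 · u with u = 9 a unit in ℤ_19. Expand u iteratively via a_{v+i} = u_i mod 19, u_{i+1} = (u_i − a_{v+i})/19:
  u_0 = 9;  a_3 = 9;  u_1 = (u_0 − 9)/19 = 0
  u_1 = 0;  a_4 = 0;  u_2 = (u_1 − 0)/19 = 0
Digits: (0, 0, 0, 9, 0).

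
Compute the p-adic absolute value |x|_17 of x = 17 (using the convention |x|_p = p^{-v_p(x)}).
|17|_17 = 1/17

Step 1 — compute v_17(x) by factoring powers of 17 out of the numerator and denominator: v_17(17) = 1. Step 2 — apply |x|_p = p^{-v_p(x)} = 17^{-1} = 1/17.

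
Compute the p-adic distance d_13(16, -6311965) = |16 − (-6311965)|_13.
d_13(16, -6311965) = 1/371293

Step 1 — x − y = 16 − (-6311965) = 6311981. Step 2 — v_13(6311981) = 5 (factor: 6311981 = (13^5 · 17); the sign does not affect v_p). Step 3 — |x − y|_13 = 13^{-5} = 1/371293.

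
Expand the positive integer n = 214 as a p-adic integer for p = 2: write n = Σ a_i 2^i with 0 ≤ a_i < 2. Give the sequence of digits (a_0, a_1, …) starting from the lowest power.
(a_0, a_1, …) = (0, 1, 1, 0, 1, 0, 1, 1)

Repeated division by 2 gives the digits low-to-high: 214 = 1·2^1 + 1·2^2 + 1·2^4 + 1·2^6 + 1·2^7. Digit sequence: (0, 1, 1, 0, 1, 0, 1, 1).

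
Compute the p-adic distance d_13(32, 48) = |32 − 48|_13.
d_13(32, 48) = 1

Step 1 — x − y = 32 − 48 = -16. Step 2 — v_13(-16) = 0 (factor: -16 = −(13^0 · 16); the sign does not affect v_p). Step 3 — |x − y|_13 = 13^{0} = 1.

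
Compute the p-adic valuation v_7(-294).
v_7(-294) = 2

v_7(n) is the largest exponent k such that 7^k divides n. Factor out: -294 = -7^2 · 6. (Sign doesn't affect v_p.) So v_7(-294) = 2.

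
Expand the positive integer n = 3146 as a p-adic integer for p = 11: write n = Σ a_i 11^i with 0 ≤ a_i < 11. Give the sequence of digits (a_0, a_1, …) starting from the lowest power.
(a_0, a_1, …) = (0, 0, 4, 2)

Repeated division by 11 gives the digits low-to-high: 3146 = 4·11^2 + 2·11^3. Digit sequence: (0, 0, 4, 2).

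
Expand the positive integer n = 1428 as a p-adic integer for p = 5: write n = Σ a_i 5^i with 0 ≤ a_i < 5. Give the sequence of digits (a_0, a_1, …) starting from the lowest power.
(a_0, a_1, …) = (3, 0, 2, 1, 2)

Repeated division by 5 gives the digits low-to-high: 1428 = 3 + 2·5^2 + 1·5^3 + 2·5^4. Digit sequence: (3, 0, 2, 1, 2).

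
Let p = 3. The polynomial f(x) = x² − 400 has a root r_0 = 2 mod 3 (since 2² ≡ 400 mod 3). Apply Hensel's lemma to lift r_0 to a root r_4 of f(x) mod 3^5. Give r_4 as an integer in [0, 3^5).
r_4 = 20 (mod 243)

Hensel's recurrence: r_{i+1} = r_i − f(r_i)·(f′(r_i))^{-1} mod 3^{i+2}, with f′(x) = 2x. Iterate:
  r_0 = 2 (mod 3)
  r_1 = 2 (mod 9)
  r_2 = 20 (mod 27)
  r_3 = 20 (mod 81)
  r_4 = 20 (mod 243)
Final: r_4 = 20, and one checks f(r_4) ≡ 0 mod 3^5.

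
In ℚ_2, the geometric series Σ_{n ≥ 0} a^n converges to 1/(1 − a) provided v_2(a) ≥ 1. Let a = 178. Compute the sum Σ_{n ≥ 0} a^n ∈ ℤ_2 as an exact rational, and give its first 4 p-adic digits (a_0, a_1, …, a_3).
Σ a^n = 1/(1 − a) = -1/177;  first 4 digits = (1, 1, 1, 1)

v_2(a) = 1 ≥ 1, so the series converges in ℤ_2 to 1/(1 − a) = 1/(1 − 178) = -1/177. Expand this rational in ℤ_2: compute digits iteratively via d_i = x_i mod 2, x_{i+1} = (x_i − d_i)/2. The first 4 digits are (1, 1, 1, 1).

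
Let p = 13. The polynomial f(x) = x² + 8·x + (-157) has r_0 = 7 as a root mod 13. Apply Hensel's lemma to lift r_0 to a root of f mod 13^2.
r_1 = 163 (mod 169)

Hensel: r_{i+1} = r_i − f(r_i)·(f′(r_i))^{-1} mod 13^{i+2}, f′(x) = 2x + 8. Iterate:
  r_0 = 7 (mod 13)
  r_1 = 163 (mod 169)
Final: r = 163 satisfies f(r) ≡ 0 mod 13^2.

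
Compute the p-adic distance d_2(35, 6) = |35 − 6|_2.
d_2(35, 6) = 1

Step 1 — x − y = 35 − 6 = 29. Step 2 — v_2(29) = 0 (factor: 29 = (2^0 · 29); the sign does not affect v_p). Step 3 — |x − y|_2 = 2^{0} = 1.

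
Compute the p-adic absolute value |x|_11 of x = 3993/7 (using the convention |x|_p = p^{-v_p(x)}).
|3993/7|_11 = 1/1331

Step 1 — compute v_11(x) by factoring powers of 11 out of the numerator and denominator: v_11(3993/7) = 3. Step 2 — apply |x|_p = p^{-v_p(x)} = 11^{-3} = 1/1331.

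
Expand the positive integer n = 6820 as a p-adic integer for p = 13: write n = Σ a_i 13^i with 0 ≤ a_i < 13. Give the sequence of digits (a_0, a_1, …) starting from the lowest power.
(a_0, a_1, …) = (8, 4, 1, 3)

Repeated division by 13 gives the digits low-to-high: 6820 = 8 + 4·13^1 + 1·13^2 + 3·13^3. Digit sequence: (8, 4, 1, 3).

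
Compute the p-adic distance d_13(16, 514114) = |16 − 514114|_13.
d_13(16, 514114) = 1/28561

Step 1 — x − y = 16 − 514114 = -514098. Step 2 — v_13(-514098) = 4 (factor: -514098 = −(13^4 · 18); the sign does not affect v_p). Step 3 — |x − y|_13 = 13^{-4} = 1/28561.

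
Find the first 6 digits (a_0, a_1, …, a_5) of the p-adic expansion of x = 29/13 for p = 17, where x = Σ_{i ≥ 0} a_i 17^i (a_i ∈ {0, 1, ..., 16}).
(a_0, …, a_5) = (14, 15, 3, 5, 1, 13)

v_17(29/13) = 0 (numerator and denominator both coprime to 17), so x ∈ ℤ_17^×. Compute digits iteratively via a_i = x_i mod 17, x_{i+1} = (x_i − a_i)/17, with x_0 = x:
  x_0 = 29/13;  a_0 = 14;  x_1 = (x_0 − 14)/17 = -9/13
  x_1 = -9/13;  a_1 = 15;  x_2 = (x_1 − 15)/17 = -12/13
  x_2 = -12/13;  a_2 = 3;  x_3 = (x_2 − 3)/17 = -3/13
  x_3 = -3/13;  a_3 = 5;  x_4 = (x_3 − 5)/17 = -4/13
  x_4 = -4/13;  a_4 = 1;  x_5 = (x_4 − 1)/17 = -1/13
  x_5 = -1/13;  a_5 = 13;  x_6 = (x_5 − 13)/17 = -10/13
Digits: (14, 15, 3, 5, 1, 13).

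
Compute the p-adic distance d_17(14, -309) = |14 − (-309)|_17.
d_17(14, -309) = 1/17

Step 1 — x − y = 14 − (-309) = 323. Step 2 — v_17(323) = 1 (factor: 323 = (17^1 · 19); the sign does not affect v_p). Step 3 — |x − y|_17 = 17^{-1} = 1/17.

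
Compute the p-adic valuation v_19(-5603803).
v_19(-5603803) = 4

v_19(n) is the largest exponent k such that 19^k divides n. Factor out: -5603803 = -19^4 · 43. (Sign doesn't affect v_p.) So v_19(-5603803) = 4.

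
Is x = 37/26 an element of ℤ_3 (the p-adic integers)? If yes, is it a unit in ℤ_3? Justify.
x ∈ ℤ_3^× (unit); v_3(x) = 0

ℤ_3 = {x ∈ ℚ_3 : v_3(x) ≥ 0} and ℤ_3^× = {x ∈ ℤ_3 : v_3(x) = 0}. Here v_3(37/26) = v_3(num) − v_3(den) = 0; compare against these criteria.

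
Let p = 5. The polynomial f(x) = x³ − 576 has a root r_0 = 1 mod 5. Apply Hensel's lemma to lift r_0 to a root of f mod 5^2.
r_1 = 1 (mod 25)

Hensel: r_{i+1} = r_i − f(r_i)/f′(r_i) mod 5^{i+2}, where f′(x) = 3x². Iterate:
  r_0 = 1 (mod 5)
  r_1 = 1 (mod 25)
Final: r = 1 with f(r) ≡ 0 mod 5^2.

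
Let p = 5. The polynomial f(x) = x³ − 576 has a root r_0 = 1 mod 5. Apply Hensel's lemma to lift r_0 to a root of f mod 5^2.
r_1 = 1 (mod 25)

Hensel: r_{i+1} = r_i − f(r_i)/f′(r_i) mod 5^{i+2}, where f′(x) = 3x². Iterate:
  r_0 = 1 (mod 5)
  r_1 = 1 (mod 25)
Final: r = 1 with f(r) ≡ 0 mod 5^2.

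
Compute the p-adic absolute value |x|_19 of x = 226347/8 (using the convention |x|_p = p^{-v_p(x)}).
|226347/8|_19 = 1/6859

Step 1 — compute v_19(x) by factoring powers of 19 out of the numerator and denominator: v_19(226347/8) = 3. Step 2 — apply |x|_p = p^{-v_p(x)} = 19^{-3} = 1/6859.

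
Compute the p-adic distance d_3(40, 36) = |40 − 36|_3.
d_3(40, 36) = 1

Step 1 — x − y = 40 − 36 = 4. Step 2 — v_3(4) = 0 (factor: 4 = (3^0 · 4); the sign does not affect v_p). Step 3 — |x − y|_3 = 3^{0} = 1.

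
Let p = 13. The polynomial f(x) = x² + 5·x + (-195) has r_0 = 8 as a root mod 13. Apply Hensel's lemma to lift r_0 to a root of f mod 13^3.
r_2 = 1139 (mod 2197)

Hensel: r_{i+1} = r_i − f(r_i)·(f′(r_i))^{-1} mod 13^{i+2}, f′(x) = 2x + 5. Iterate:
  r_0 = 8 (mod 13)
  r_1 = 125 (mod 169)
  r_2 = 1139 (mod 2197)
Final: r = 1139 satisfies f(r) ≡ 0 mod 13^3.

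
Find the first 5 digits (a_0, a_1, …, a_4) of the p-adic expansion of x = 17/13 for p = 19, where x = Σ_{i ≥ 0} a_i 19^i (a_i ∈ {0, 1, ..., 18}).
(a_0, …, a_4) = (13, 14, 8, 1, 16)

v_19(17/13) = 0 (numerator and denominator both coprime to 19), so x ∈ ℤ_19^×. Compute digits iteratively via a_i = x_i mod 19, x_{i+1} = (x_i − a_i)/19, with x_0 = x:
  x_0 = 17/13;  a_0 = 13;  x_1 = (x_0 − 13)/19 = -8/13
  x_1 = -8/13;  a_1 = 14;  x_2 = (x_1 − 14)/19 = -10/13
  x_2 = -10/13;  a_2 = 8;  x_3 = (x_2 − 8)/19 = -6/13
  x_3 = -6/13;  a_3 = 1;  x_4 = (x_3 − 1)/19 = -1/13
  x_4 = -1/13;  a_4 = 16;  x_5 = (x_4 − 16)/19 = -11/13
Digits: (13, 14, 8, 1, 16).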